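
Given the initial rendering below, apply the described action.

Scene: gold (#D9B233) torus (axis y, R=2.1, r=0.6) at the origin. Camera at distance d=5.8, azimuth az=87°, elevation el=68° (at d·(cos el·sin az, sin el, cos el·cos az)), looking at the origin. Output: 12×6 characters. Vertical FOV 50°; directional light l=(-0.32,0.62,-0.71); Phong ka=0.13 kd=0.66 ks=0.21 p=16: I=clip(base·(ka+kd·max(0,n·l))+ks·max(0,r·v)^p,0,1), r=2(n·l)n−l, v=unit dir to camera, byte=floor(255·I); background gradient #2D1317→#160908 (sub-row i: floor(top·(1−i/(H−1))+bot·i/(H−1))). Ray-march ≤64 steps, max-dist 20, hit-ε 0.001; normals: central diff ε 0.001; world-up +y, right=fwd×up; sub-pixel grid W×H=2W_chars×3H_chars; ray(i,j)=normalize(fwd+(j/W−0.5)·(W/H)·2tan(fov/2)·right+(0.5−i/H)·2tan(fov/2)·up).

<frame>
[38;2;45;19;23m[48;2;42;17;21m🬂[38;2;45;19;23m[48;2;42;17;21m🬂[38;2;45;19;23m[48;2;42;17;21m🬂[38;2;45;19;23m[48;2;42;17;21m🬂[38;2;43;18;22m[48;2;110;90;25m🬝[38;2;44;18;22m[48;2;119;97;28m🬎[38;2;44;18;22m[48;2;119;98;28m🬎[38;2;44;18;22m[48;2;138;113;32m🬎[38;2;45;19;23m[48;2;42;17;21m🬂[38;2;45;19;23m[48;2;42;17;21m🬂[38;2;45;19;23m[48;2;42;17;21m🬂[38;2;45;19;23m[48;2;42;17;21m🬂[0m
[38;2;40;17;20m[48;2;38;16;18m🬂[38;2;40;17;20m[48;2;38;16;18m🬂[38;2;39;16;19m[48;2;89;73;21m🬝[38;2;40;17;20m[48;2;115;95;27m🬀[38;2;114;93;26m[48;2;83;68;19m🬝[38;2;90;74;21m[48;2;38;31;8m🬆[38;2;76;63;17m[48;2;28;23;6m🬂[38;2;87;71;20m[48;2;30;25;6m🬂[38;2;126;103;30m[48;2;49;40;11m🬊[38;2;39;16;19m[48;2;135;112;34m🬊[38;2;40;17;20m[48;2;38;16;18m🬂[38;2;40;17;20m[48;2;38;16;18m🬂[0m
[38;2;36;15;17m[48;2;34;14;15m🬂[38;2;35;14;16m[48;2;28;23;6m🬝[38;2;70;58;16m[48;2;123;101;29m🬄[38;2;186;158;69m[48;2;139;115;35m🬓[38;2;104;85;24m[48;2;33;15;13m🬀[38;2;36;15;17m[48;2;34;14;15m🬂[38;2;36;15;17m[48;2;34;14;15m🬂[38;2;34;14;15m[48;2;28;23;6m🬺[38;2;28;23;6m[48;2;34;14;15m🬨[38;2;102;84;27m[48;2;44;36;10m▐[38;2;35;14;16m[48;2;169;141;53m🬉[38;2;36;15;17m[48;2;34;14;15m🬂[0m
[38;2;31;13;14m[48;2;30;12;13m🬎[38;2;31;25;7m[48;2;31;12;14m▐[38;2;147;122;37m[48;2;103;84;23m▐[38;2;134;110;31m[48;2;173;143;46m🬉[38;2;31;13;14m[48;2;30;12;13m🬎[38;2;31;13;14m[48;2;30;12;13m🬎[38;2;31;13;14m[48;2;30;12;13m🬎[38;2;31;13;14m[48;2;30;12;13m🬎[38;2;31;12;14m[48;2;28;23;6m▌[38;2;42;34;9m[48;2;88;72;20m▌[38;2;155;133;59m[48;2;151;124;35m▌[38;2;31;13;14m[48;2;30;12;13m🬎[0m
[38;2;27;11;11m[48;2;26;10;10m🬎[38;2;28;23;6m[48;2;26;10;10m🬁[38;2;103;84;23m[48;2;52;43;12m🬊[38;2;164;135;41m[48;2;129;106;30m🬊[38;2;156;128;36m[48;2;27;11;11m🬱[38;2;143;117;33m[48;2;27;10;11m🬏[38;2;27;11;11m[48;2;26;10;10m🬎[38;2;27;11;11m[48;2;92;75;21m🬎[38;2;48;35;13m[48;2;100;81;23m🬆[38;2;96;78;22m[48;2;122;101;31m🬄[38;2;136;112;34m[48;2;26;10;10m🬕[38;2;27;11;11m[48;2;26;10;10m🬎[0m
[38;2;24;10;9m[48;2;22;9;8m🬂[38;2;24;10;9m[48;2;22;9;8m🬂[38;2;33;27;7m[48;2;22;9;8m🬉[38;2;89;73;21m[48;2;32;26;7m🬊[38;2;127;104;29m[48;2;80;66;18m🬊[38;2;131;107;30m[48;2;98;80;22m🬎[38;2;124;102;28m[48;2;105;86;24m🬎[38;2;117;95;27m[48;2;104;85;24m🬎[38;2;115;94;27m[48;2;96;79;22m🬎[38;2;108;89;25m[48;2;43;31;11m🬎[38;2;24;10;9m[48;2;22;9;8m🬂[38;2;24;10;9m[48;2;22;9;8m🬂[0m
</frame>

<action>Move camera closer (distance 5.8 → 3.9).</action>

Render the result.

<frame>
[38;2;45;19;23m[48;2;42;17;21m🬂[38;2;48;25;21m[48;2;109;89;25m🬝[38;2;45;19;23m[48;2;114;93;26m🬀[38;2;118;97;27m[48;2;111;91;25m🬜[38;2;108;89;25m[48;2;85;70;19m🬆[38;2;89;73;20m[48;2;50;41;11m🬆[38;2;83;68;19m[48;2;39;32;8m🬂[38;2;84;69;19m[48;2;37;30;8m🬂[38;2;93;76;22m[48;2;39;32;8m🬊[38;2;132;109;32m[48;2;71;58;16m🬊[38;2;44;18;22m[48;2;129;106;35m🬊[38;2;165;135;38m[48;2;43;18;22m🬏[0m
[38;2;44;26;17m[48;2;99;81;23m🬆[38;2;118;97;27m[48;2;143;118;37m🬆[38;2;153;128;47m[48;2;131;108;32m🬓[38;2;108;88;25m[48;2;71;58;16m🬕[38;2;76;62;17m[48;2;40;26;12m🬀[38;2;28;23;6m[48;2;38;16;18m🬂[38;2;28;23;6m[48;2;38;16;18m🬂[38;2;28;23;6m[48;2;38;16;18m🬊[38;2;28;23;6m[48;2;38;16;18m🬬[38;2;28;23;6m[48;2;41;34;9m🬺[38;2;81;66;19m[48;2;39;32;8m🬊[38;2;154;129;49m[48;2;98;81;25m🬨[0m
[38;2;112;92;26m[48;2;136;111;32m▌[38;2;159;132;46m[48;2;187;160;68m🬄[38;2;143;117;34m[48;2;110;90;25m🬕[38;2;81;67;19m[48;2;34;14;15m🬀[38;2;36;15;17m[48;2;34;14;15m🬂[38;2;36;15;17m[48;2;34;14;15m🬂[38;2;36;15;17m[48;2;34;14;15m🬂[38;2;36;15;17m[48;2;34;14;15m🬂[38;2;36;15;17m[48;2;34;14;15m🬂[38;2;28;23;6m[48;2;34;14;15m🬨[38;2;28;23;6m[48;2;32;26;7m🬺[38;2;92;75;22m[48;2;57;47;13m▐[0m
[38;2;128;105;29m[48;2;150;123;36m▌[38;2;195;166;71m[48;2;173;142;45m▌[38;2;157;128;36m[48;2;31;12;14m▌[38;2;31;13;14m[48;2;30;12;13m🬎[38;2;31;13;14m[48;2;30;12;13m🬎[38;2;31;13;14m[48;2;30;12;13m🬎[38;2;31;13;14m[48;2;30;12;13m🬎[38;2;31;13;14m[48;2;30;12;13m🬎[38;2;31;13;14m[48;2;30;12;13m🬎[38;2;31;13;14m[48;2;30;12;13m🬎[38;2;28;23;6m[48;2;28;23;6m [38;2;52;42;12m[48;2;81;66;18m▌[0m
[38;2;141;116;32m[48;2;120;98;27m▐[38;2;174;144;47m[48;2;158;130;40m🬨[38;2;28;11;12m[48;2;164;135;38m🬁[38;2;27;11;11m[48;2;26;10;10m🬎[38;2;27;11;11m[48;2;26;10;10m🬎[38;2;27;11;11m[48;2;26;10;10m🬎[38;2;27;11;11m[48;2;26;10;10m🬎[38;2;27;11;11m[48;2;26;10;10m🬎[38;2;27;11;11m[48;2;26;10;10m🬎[38;2;27;10;11m[48;2;29;24;6m🬕[38;2;34;27;7m[48;2;62;51;14m🬆[38;2;73;60;17m[48;2;96;79;23m🬄[0m
[38;2;111;91;26m[48;2;83;68;19m🬨[38;2;149;123;36m[48;2;130;106;30m🬊[38;2;162;134;39m[48;2;150;123;35m🬎[38;2;24;10;9m[48;2;156;128;36m🬁[38;2;23;9;8m[48;2;138;113;32m🬊[38;2;23;9;8m[48;2;110;90;25m🬎[38;2;23;9;8m[48;2;76;62;18m🬝[38;2;23;9;8m[48;2;83;68;19m🬎[38;2;28;16;8m[48;2;79;65;18m🬆[38;2;51;41;11m[48;2;87;71;20m🬂[38;2;85;70;19m[48;2;105;86;24m🬆[38;2;106;87;25m[48;2;121;100;32m🬄[0m
</frame>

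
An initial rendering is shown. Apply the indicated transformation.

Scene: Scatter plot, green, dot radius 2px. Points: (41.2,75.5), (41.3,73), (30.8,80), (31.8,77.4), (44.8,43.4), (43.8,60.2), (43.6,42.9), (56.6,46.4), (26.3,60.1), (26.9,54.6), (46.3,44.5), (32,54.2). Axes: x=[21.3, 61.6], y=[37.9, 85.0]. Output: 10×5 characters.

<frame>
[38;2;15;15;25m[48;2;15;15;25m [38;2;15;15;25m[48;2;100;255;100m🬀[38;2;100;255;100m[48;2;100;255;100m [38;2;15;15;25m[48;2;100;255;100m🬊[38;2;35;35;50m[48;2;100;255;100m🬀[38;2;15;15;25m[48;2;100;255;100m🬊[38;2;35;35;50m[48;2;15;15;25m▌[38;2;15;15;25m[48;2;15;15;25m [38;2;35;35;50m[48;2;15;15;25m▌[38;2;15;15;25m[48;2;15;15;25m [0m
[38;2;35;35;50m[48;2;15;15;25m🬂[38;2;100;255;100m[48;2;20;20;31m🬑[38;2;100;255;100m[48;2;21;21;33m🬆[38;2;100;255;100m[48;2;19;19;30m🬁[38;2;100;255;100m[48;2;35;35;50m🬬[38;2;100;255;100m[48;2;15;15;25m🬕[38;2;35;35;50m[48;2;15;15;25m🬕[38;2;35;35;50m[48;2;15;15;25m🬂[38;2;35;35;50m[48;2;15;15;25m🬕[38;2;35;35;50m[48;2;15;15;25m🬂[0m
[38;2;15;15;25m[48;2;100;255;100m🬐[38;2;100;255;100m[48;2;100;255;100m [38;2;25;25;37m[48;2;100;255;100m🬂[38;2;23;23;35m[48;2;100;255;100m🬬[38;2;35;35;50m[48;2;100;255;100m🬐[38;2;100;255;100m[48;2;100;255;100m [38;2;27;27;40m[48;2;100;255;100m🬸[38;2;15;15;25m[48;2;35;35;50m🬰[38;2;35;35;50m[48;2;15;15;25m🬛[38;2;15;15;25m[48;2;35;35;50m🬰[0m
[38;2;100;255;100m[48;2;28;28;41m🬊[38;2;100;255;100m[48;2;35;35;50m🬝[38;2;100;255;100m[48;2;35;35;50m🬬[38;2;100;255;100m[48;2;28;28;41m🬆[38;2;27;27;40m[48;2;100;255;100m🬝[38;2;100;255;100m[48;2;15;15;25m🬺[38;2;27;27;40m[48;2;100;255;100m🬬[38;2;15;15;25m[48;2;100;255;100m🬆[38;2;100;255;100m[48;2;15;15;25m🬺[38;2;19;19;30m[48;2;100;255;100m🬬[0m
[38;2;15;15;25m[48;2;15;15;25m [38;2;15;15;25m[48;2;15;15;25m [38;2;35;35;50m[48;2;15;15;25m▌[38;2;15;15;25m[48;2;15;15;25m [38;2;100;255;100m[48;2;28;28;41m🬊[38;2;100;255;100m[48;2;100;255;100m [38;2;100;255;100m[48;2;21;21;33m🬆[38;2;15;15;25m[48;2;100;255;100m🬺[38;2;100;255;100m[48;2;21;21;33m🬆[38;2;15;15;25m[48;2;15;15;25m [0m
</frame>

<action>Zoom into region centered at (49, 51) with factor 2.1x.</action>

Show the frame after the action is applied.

<frame>
[38;2;15;15;25m[48;2;15;15;25m [38;2;15;15;25m[48;2;100;255;100m🬐[38;2;100;255;100m[48;2;100;255;100m [38;2;15;15;25m[48;2;100;255;100m🬸[38;2;35;35;50m[48;2;15;15;25m▌[38;2;15;15;25m[48;2;15;15;25m [38;2;35;35;50m[48;2;15;15;25m▌[38;2;15;15;25m[48;2;15;15;25m [38;2;35;35;50m[48;2;15;15;25m▌[38;2;15;15;25m[48;2;15;15;25m [0m
[38;2;35;35;50m[48;2;15;15;25m🬂[38;2;35;35;50m[48;2;15;15;25m🬂[38;2;100;255;100m[48;2;27;27;40m🬀[38;2;35;35;50m[48;2;15;15;25m🬂[38;2;35;35;50m[48;2;15;15;25m🬕[38;2;35;35;50m[48;2;15;15;25m🬂[38;2;35;35;50m[48;2;15;15;25m🬕[38;2;35;35;50m[48;2;15;15;25m🬂[38;2;35;35;50m[48;2;15;15;25m🬕[38;2;35;35;50m[48;2;15;15;25m🬂[0m
[38;2;15;15;25m[48;2;35;35;50m🬰[38;2;15;15;25m[48;2;35;35;50m🬰[38;2;35;35;50m[48;2;15;15;25m🬛[38;2;15;15;25m[48;2;35;35;50m🬰[38;2;35;35;50m[48;2;15;15;25m🬛[38;2;15;15;25m[48;2;35;35;50m🬰[38;2;35;35;50m[48;2;15;15;25m🬛[38;2;15;15;25m[48;2;35;35;50m🬰[38;2;28;28;41m[48;2;100;255;100m🬆[38;2;23;23;35m[48;2;100;255;100m🬬[0m
[38;2;15;15;25m[48;2;35;35;50m🬎[38;2;19;19;30m[48;2;100;255;100m🬝[38;2;35;35;50m[48;2;100;255;100m🬀[38;2;100;255;100m[48;2;15;15;25m🬺[38;2;27;27;40m[48;2;100;255;100m🬬[38;2;15;15;25m[48;2;35;35;50m🬎[38;2;35;35;50m[48;2;15;15;25m🬲[38;2;23;23;35m[48;2;100;255;100m🬺[38;2;100;255;100m[48;2;35;35;50m🬬[38;2;100;255;100m[48;2;28;28;41m🬆[0m
[38;2;15;15;25m[48;2;15;15;25m [38;2;100;255;100m[48;2;15;15;25m🬊[38;2;100;255;100m[48;2;15;15;25m🬝[38;2;100;255;100m[48;2;15;15;25m🬆[38;2;35;35;50m[48;2;15;15;25m▌[38;2;15;15;25m[48;2;15;15;25m [38;2;35;35;50m[48;2;15;15;25m▌[38;2;15;15;25m[48;2;15;15;25m [38;2;35;35;50m[48;2;15;15;25m▌[38;2;15;15;25m[48;2;15;15;25m [0m
</frame>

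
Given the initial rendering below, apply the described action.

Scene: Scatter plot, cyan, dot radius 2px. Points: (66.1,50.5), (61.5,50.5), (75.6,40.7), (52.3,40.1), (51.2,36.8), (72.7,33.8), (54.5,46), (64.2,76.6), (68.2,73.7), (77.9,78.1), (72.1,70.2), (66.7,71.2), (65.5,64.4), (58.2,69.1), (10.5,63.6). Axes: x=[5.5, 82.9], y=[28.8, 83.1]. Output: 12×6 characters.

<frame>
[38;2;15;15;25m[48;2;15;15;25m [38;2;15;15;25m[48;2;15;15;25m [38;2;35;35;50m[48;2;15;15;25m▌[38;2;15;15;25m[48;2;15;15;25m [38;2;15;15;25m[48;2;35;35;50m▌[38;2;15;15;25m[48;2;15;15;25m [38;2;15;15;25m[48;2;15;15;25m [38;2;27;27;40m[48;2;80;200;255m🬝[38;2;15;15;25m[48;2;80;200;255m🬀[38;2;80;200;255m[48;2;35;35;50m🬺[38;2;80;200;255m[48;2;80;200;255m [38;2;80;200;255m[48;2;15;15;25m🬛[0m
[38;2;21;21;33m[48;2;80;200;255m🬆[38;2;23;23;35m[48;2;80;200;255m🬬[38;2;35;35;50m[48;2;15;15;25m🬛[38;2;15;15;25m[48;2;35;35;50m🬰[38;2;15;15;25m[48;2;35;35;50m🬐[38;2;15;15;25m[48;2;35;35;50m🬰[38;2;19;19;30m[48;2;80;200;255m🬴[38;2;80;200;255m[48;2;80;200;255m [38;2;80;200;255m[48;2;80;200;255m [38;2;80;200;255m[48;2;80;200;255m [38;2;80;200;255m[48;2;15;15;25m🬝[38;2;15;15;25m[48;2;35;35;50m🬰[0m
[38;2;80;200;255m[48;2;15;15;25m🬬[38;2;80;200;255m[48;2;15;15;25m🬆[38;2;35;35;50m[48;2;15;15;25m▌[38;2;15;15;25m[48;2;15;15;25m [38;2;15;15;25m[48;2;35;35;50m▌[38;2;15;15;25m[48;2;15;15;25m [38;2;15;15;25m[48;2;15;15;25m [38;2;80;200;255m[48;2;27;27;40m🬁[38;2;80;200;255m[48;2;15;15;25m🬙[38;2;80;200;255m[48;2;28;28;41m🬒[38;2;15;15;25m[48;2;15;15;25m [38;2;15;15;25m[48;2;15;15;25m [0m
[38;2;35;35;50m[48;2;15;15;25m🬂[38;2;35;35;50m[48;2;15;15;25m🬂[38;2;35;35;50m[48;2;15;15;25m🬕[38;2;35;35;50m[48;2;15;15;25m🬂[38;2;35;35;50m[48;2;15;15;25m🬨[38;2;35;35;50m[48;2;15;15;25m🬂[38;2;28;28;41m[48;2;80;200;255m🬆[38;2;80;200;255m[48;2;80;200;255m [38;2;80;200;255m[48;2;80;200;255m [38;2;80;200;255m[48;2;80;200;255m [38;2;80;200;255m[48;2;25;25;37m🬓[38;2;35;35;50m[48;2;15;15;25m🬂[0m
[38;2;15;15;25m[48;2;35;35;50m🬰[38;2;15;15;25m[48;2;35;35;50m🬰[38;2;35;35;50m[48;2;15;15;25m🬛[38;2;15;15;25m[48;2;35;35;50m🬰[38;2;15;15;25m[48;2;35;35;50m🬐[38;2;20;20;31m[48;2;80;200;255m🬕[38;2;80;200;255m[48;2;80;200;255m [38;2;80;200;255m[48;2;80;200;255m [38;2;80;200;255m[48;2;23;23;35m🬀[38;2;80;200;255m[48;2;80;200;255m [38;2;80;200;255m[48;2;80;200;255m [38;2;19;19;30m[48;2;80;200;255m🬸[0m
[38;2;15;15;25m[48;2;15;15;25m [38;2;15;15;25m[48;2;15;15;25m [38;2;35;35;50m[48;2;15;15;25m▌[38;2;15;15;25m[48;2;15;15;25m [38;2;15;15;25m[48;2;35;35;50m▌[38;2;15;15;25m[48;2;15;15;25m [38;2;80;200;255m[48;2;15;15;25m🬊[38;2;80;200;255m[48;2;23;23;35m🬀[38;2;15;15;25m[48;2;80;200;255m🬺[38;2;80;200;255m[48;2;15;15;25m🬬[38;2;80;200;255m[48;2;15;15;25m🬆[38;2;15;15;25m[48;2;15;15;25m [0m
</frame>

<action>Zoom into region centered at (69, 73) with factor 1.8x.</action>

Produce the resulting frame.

<frame>
[38;2;15;15;25m[48;2;15;15;25m [38;2;15;15;25m[48;2;15;15;25m [38;2;35;35;50m[48;2;15;15;25m▌[38;2;15;15;25m[48;2;15;15;25m [38;2;15;15;25m[48;2;35;35;50m▌[38;2;15;15;25m[48;2;15;15;25m [38;2;15;15;25m[48;2;15;15;25m [38;2;35;35;50m[48;2;15;15;25m▌[38;2;15;15;25m[48;2;15;15;25m [38;2;15;15;25m[48;2;35;35;50m▌[38;2;15;15;25m[48;2;15;15;25m [38;2;15;15;25m[48;2;15;15;25m [0m
[38;2;15;15;25m[48;2;35;35;50m🬰[38;2;15;15;25m[48;2;35;35;50m🬰[38;2;35;35;50m[48;2;15;15;25m🬛[38;2;23;23;35m[48;2;80;200;255m🬝[38;2;28;28;41m[48;2;80;200;255m🬊[38;2;15;15;25m[48;2;35;35;50m🬰[38;2;15;15;25m[48;2;35;35;50m🬰[38;2;28;28;41m[48;2;80;200;255m🬆[38;2;80;200;255m[48;2;15;15;25m🬺[38;2;31;31;45m[48;2;80;200;255m🬬[38;2;15;15;25m[48;2;35;35;50m🬰[38;2;15;15;25m[48;2;35;35;50m🬰[0m
[38;2;15;15;25m[48;2;15;15;25m [38;2;15;15;25m[48;2;15;15;25m [38;2;27;27;40m[48;2;80;200;255m🬝[38;2;80;200;255m[48;2;15;15;25m🬊[38;2;80;200;255m[48;2;80;200;255m [38;2;80;200;255m[48;2;80;200;255m [38;2;15;15;25m[48;2;80;200;255m🬊[38;2;80;200;255m[48;2;27;27;40m🬁[38;2;80;200;255m[48;2;15;15;25m🬆[38;2;15;15;25m[48;2;35;35;50m▌[38;2;15;15;25m[48;2;15;15;25m [38;2;15;15;25m[48;2;15;15;25m [0m
[38;2;35;35;50m[48;2;15;15;25m🬂[38;2;23;23;35m[48;2;80;200;255m🬴[38;2;80;200;255m[48;2;80;200;255m [38;2;80;200;255m[48;2;25;25;37m🬛[38;2;80;200;255m[48;2;15;15;25m🬨[38;2;80;200;255m[48;2;15;15;25m🬝[38;2;80;200;255m[48;2;80;200;255m [38;2;80;200;255m[48;2;25;25;37m🬛[38;2;35;35;50m[48;2;15;15;25m🬂[38;2;35;35;50m[48;2;15;15;25m🬨[38;2;35;35;50m[48;2;15;15;25m🬂[38;2;35;35;50m[48;2;15;15;25m🬂[0m
[38;2;15;15;25m[48;2;35;35;50m🬰[38;2;15;15;25m[48;2;35;35;50m🬰[38;2;80;200;255m[48;2;31;31;45m🬁[38;2;19;19;30m[48;2;80;200;255m🬴[38;2;80;200;255m[48;2;80;200;255m [38;2;80;200;255m[48;2;15;15;25m🬛[38;2;23;23;35m[48;2;80;200;255m🬺[38;2;35;35;50m[48;2;15;15;25m🬛[38;2;15;15;25m[48;2;35;35;50m🬰[38;2;15;15;25m[48;2;35;35;50m🬐[38;2;15;15;25m[48;2;35;35;50m🬰[38;2;15;15;25m[48;2;35;35;50m🬰[0m
[38;2;15;15;25m[48;2;15;15;25m [38;2;15;15;25m[48;2;15;15;25m [38;2;35;35;50m[48;2;15;15;25m▌[38;2;15;15;25m[48;2;15;15;25m [38;2;23;23;35m[48;2;80;200;255m🬺[38;2;15;15;25m[48;2;15;15;25m [38;2;15;15;25m[48;2;15;15;25m [38;2;35;35;50m[48;2;15;15;25m▌[38;2;15;15;25m[48;2;15;15;25m [38;2;15;15;25m[48;2;35;35;50m▌[38;2;15;15;25m[48;2;15;15;25m [38;2;15;15;25m[48;2;15;15;25m [0m
</frame>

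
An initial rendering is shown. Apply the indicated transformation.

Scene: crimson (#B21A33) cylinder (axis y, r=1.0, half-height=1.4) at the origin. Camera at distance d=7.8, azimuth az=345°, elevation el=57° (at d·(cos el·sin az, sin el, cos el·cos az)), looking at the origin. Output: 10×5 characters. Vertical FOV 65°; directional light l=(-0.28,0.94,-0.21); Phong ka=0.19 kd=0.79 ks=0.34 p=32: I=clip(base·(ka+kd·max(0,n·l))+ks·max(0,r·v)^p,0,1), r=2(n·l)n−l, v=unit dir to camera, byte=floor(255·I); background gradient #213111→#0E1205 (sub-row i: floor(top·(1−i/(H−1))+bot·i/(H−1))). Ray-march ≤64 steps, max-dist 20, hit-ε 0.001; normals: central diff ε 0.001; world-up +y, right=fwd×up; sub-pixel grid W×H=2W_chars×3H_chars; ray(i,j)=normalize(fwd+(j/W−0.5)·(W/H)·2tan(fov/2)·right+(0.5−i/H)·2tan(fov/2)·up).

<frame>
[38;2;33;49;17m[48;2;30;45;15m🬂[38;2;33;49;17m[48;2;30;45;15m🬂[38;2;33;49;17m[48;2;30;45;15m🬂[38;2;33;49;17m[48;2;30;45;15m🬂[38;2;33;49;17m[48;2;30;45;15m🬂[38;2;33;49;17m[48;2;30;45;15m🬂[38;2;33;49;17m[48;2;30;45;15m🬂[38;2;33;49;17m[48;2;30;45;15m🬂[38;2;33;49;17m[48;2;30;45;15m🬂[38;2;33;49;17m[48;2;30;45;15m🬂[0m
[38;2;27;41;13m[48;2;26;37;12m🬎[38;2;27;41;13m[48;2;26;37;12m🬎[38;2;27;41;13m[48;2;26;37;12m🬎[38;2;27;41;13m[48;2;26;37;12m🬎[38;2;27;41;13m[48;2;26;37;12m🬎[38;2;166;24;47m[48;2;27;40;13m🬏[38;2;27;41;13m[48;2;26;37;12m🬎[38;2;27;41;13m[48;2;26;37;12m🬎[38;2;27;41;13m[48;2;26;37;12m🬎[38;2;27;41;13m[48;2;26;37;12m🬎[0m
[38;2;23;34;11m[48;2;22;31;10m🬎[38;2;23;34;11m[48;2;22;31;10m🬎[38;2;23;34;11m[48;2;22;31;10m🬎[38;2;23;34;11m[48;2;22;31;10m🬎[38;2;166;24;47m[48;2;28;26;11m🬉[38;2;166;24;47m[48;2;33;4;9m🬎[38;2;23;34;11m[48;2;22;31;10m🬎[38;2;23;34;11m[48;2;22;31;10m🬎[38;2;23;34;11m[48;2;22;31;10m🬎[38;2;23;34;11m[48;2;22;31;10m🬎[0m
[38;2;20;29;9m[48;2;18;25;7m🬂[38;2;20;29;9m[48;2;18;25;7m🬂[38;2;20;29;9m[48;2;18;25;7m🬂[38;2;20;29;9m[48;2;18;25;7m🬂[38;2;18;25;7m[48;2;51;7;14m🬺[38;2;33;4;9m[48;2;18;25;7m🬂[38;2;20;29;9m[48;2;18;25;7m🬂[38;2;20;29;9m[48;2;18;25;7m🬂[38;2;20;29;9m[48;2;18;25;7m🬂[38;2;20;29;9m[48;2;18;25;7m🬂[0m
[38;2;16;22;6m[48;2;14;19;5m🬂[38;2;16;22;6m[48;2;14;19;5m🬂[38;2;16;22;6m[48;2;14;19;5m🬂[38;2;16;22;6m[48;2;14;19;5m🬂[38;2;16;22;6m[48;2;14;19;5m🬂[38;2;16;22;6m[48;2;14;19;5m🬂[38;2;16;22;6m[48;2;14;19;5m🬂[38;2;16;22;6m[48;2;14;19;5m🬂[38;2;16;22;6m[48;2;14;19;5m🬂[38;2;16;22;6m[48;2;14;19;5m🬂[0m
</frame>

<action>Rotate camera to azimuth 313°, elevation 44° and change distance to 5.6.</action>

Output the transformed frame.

<frame>
[38;2;33;49;17m[48;2;30;45;15m🬂[38;2;33;49;17m[48;2;30;45;15m🬂[38;2;33;49;17m[48;2;30;45;15m🬂[38;2;33;49;17m[48;2;30;45;15m🬂[38;2;33;49;17m[48;2;30;45;15m🬂[38;2;33;49;17m[48;2;30;45;15m🬂[38;2;33;49;17m[48;2;30;45;15m🬂[38;2;33;49;17m[48;2;30;45;15m🬂[38;2;33;49;17m[48;2;30;45;15m🬂[38;2;33;49;17m[48;2;30;45;15m🬂[0m
[38;2;27;41;13m[48;2;26;37;12m🬎[38;2;27;41;13m[48;2;26;37;12m🬎[38;2;27;41;13m[48;2;26;37;12m🬎[38;2;27;41;13m[48;2;26;37;12m🬎[38;2;27;41;13m[48;2;166;24;47m🬆[38;2;28;42;14m[48;2;166;24;47m🬂[38;2;166;24;47m[48;2;27;40;13m🬏[38;2;27;41;13m[48;2;26;37;12m🬎[38;2;27;41;13m[48;2;26;37;12m🬎[38;2;27;41;13m[48;2;26;37;12m🬎[0m
[38;2;23;34;11m[48;2;22;31;10m🬎[38;2;23;34;11m[48;2;22;31;10m🬎[38;2;23;34;11m[48;2;22;31;10m🬎[38;2;23;34;11m[48;2;22;31;10m🬎[38;2;166;24;47m[48;2;68;9;19m🬂[38;2;166;24;47m[48;2;37;5;10m🬂[38;2;166;24;47m[48;2;27;21;10m🬀[38;2;23;34;11m[48;2;22;31;10m🬎[38;2;23;34;11m[48;2;22;31;10m🬎[38;2;23;34;11m[48;2;22;31;10m🬎[0m
[38;2;20;29;9m[48;2;18;25;7m🬂[38;2;20;29;9m[48;2;18;25;7m🬂[38;2;20;29;9m[48;2;18;25;7m🬂[38;2;20;29;9m[48;2;18;25;7m🬂[38;2;63;9;17m[48;2;18;25;7m🬉[38;2;37;5;10m[48;2;18;24;7m🬎[38;2;20;29;9m[48;2;18;25;7m🬂[38;2;20;29;9m[48;2;18;25;7m🬂[38;2;20;29;9m[48;2;18;25;7m🬂[38;2;20;29;9m[48;2;18;25;7m🬂[0m
[38;2;16;22;6m[48;2;14;19;5m🬂[38;2;16;22;6m[48;2;14;19;5m🬂[38;2;16;22;6m[48;2;14;19;5m🬂[38;2;16;22;6m[48;2;14;19;5m🬂[38;2;16;22;6m[48;2;14;19;5m🬂[38;2;16;22;6m[48;2;14;19;5m🬂[38;2;16;22;6m[48;2;14;19;5m🬂[38;2;16;22;6m[48;2;14;19;5m🬂[38;2;16;22;6m[48;2;14;19;5m🬂[38;2;16;22;6m[48;2;14;19;5m🬂[0m
</frame>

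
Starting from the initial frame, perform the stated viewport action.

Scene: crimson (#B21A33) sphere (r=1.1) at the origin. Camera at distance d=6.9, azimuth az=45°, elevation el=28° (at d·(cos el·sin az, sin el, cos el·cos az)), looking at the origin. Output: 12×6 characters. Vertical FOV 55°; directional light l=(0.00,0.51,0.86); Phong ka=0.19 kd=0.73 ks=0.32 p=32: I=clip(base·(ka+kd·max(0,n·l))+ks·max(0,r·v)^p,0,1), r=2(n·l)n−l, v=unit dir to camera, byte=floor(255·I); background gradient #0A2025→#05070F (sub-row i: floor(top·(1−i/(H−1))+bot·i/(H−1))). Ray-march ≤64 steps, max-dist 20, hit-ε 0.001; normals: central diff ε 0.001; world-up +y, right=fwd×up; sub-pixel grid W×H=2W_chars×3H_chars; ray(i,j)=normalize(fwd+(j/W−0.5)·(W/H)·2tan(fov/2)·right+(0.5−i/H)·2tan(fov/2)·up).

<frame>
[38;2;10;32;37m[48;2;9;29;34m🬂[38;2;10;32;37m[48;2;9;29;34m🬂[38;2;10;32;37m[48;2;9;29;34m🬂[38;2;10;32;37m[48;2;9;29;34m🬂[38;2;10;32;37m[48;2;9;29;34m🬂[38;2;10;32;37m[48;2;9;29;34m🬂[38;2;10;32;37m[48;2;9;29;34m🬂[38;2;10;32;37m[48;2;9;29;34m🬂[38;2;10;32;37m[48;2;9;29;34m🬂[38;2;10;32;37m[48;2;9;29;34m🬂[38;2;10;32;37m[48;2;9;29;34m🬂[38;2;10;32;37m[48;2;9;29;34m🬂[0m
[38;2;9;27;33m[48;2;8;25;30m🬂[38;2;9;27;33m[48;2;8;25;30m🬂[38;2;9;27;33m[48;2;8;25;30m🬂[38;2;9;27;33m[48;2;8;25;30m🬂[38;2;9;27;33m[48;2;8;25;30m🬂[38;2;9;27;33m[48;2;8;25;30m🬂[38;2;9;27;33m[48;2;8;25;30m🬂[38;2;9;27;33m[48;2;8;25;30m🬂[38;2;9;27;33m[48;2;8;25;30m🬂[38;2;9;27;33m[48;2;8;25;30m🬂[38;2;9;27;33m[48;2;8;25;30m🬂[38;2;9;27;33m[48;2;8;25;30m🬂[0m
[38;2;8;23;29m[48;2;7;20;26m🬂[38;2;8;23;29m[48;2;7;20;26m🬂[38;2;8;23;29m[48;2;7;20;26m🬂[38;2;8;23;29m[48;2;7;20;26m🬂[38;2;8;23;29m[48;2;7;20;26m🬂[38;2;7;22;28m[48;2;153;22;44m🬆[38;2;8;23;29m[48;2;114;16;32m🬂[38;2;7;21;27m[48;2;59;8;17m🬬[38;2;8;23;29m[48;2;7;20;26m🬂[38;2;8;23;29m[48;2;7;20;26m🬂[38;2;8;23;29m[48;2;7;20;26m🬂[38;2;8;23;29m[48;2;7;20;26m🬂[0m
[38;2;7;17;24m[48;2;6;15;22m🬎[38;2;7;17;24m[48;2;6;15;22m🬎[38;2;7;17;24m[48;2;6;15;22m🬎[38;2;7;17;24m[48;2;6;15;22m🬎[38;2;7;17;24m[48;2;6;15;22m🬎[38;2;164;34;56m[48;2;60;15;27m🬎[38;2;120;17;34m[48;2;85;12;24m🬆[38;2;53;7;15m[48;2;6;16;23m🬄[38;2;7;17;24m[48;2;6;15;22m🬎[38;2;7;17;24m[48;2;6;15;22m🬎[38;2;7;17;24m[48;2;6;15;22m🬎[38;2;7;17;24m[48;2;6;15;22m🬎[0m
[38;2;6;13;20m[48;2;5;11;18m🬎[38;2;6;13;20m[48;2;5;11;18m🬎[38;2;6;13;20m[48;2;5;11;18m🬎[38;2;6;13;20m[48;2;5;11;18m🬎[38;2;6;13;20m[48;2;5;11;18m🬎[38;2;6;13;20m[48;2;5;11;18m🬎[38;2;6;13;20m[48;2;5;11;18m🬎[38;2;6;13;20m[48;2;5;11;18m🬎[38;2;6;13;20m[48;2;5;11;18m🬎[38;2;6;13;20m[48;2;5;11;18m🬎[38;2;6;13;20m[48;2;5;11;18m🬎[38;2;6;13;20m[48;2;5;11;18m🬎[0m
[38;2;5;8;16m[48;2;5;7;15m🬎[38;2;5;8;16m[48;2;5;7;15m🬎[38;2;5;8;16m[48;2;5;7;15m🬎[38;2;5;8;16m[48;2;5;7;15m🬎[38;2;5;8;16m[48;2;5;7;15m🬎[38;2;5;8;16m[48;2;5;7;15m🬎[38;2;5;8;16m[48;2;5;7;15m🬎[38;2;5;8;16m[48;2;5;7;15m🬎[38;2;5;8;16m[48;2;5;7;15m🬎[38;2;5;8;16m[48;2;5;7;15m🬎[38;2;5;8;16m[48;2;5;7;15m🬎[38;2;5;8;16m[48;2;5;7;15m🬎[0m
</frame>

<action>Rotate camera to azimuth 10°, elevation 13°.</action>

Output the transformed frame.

<frame>
[38;2;10;32;37m[48;2;9;29;34m🬂[38;2;10;32;37m[48;2;9;29;34m🬂[38;2;10;32;37m[48;2;9;29;34m🬂[38;2;10;32;37m[48;2;9;29;34m🬂[38;2;10;32;37m[48;2;9;29;34m🬂[38;2;10;32;37m[48;2;9;29;34m🬂[38;2;10;32;37m[48;2;9;29;34m🬂[38;2;10;32;37m[48;2;9;29;34m🬂[38;2;10;32;37m[48;2;9;29;34m🬂[38;2;10;32;37m[48;2;9;29;34m🬂[38;2;10;32;37m[48;2;9;29;34m🬂[38;2;10;32;37m[48;2;9;29;34m🬂[0m
[38;2;9;27;33m[48;2;8;25;30m🬂[38;2;9;27;33m[48;2;8;25;30m🬂[38;2;9;27;33m[48;2;8;25;30m🬂[38;2;9;27;33m[48;2;8;25;30m🬂[38;2;9;27;33m[48;2;8;25;30m🬂[38;2;9;27;33m[48;2;8;25;30m🬂[38;2;9;27;33m[48;2;8;25;30m🬂[38;2;9;27;33m[48;2;8;25;30m🬂[38;2;9;27;33m[48;2;8;25;30m🬂[38;2;9;27;33m[48;2;8;25;30m🬂[38;2;9;27;33m[48;2;8;25;30m🬂[38;2;9;27;33m[48;2;8;25;30m🬂[0m
[38;2;8;23;29m[48;2;7;20;26m🬂[38;2;8;23;29m[48;2;7;20;26m🬂[38;2;8;23;29m[48;2;7;20;26m🬂[38;2;8;23;29m[48;2;7;20;26m🬂[38;2;8;23;29m[48;2;7;20;26m🬂[38;2;7;22;28m[48;2;151;21;43m🬆[38;2;8;23;29m[48;2;151;23;44m🬂[38;2;118;17;34m[48;2;7;21;27m🬏[38;2;8;23;29m[48;2;7;20;26m🬂[38;2;8;23;29m[48;2;7;20;26m🬂[38;2;8;23;29m[48;2;7;20;26m🬂[38;2;8;23;29m[48;2;7;20;26m🬂[0m
[38;2;7;17;24m[48;2;6;15;22m🬎[38;2;7;17;24m[48;2;6;15;22m🬎[38;2;7;17;24m[48;2;6;15;22m🬎[38;2;7;17;24m[48;2;6;15;22m🬎[38;2;7;17;24m[48;2;6;15;22m🬎[38;2;129;18;36m[48;2;6;15;22m🬬[38;2;149;25;45m[48;2;104;15;29m🬆[38;2;104;14;29m[48;2;6;16;23m🬄[38;2;7;17;24m[48;2;6;15;22m🬎[38;2;7;17;24m[48;2;6;15;22m🬎[38;2;7;17;24m[48;2;6;15;22m🬎[38;2;7;17;24m[48;2;6;15;22m🬎[0m
[38;2;6;13;20m[48;2;5;11;18m🬎[38;2;6;13;20m[48;2;5;11;18m🬎[38;2;6;13;20m[48;2;5;11;18m🬎[38;2;6;13;20m[48;2;5;11;18m🬎[38;2;6;13;20m[48;2;5;11;18m🬎[38;2;6;13;20m[48;2;5;11;18m🬎[38;2;6;13;20m[48;2;5;11;18m🬎[38;2;6;13;20m[48;2;5;11;18m🬎[38;2;6;13;20m[48;2;5;11;18m🬎[38;2;6;13;20m[48;2;5;11;18m🬎[38;2;6;13;20m[48;2;5;11;18m🬎[38;2;6;13;20m[48;2;5;11;18m🬎[0m
[38;2;5;8;16m[48;2;5;7;15m🬎[38;2;5;8;16m[48;2;5;7;15m🬎[38;2;5;8;16m[48;2;5;7;15m🬎[38;2;5;8;16m[48;2;5;7;15m🬎[38;2;5;8;16m[48;2;5;7;15m🬎[38;2;5;8;16m[48;2;5;7;15m🬎[38;2;5;8;16m[48;2;5;7;15m🬎[38;2;5;8;16m[48;2;5;7;15m🬎[38;2;5;8;16m[48;2;5;7;15m🬎[38;2;5;8;16m[48;2;5;7;15m🬎[38;2;5;8;16m[48;2;5;7;15m🬎[38;2;5;8;16m[48;2;5;7;15m🬎[0m
</frame>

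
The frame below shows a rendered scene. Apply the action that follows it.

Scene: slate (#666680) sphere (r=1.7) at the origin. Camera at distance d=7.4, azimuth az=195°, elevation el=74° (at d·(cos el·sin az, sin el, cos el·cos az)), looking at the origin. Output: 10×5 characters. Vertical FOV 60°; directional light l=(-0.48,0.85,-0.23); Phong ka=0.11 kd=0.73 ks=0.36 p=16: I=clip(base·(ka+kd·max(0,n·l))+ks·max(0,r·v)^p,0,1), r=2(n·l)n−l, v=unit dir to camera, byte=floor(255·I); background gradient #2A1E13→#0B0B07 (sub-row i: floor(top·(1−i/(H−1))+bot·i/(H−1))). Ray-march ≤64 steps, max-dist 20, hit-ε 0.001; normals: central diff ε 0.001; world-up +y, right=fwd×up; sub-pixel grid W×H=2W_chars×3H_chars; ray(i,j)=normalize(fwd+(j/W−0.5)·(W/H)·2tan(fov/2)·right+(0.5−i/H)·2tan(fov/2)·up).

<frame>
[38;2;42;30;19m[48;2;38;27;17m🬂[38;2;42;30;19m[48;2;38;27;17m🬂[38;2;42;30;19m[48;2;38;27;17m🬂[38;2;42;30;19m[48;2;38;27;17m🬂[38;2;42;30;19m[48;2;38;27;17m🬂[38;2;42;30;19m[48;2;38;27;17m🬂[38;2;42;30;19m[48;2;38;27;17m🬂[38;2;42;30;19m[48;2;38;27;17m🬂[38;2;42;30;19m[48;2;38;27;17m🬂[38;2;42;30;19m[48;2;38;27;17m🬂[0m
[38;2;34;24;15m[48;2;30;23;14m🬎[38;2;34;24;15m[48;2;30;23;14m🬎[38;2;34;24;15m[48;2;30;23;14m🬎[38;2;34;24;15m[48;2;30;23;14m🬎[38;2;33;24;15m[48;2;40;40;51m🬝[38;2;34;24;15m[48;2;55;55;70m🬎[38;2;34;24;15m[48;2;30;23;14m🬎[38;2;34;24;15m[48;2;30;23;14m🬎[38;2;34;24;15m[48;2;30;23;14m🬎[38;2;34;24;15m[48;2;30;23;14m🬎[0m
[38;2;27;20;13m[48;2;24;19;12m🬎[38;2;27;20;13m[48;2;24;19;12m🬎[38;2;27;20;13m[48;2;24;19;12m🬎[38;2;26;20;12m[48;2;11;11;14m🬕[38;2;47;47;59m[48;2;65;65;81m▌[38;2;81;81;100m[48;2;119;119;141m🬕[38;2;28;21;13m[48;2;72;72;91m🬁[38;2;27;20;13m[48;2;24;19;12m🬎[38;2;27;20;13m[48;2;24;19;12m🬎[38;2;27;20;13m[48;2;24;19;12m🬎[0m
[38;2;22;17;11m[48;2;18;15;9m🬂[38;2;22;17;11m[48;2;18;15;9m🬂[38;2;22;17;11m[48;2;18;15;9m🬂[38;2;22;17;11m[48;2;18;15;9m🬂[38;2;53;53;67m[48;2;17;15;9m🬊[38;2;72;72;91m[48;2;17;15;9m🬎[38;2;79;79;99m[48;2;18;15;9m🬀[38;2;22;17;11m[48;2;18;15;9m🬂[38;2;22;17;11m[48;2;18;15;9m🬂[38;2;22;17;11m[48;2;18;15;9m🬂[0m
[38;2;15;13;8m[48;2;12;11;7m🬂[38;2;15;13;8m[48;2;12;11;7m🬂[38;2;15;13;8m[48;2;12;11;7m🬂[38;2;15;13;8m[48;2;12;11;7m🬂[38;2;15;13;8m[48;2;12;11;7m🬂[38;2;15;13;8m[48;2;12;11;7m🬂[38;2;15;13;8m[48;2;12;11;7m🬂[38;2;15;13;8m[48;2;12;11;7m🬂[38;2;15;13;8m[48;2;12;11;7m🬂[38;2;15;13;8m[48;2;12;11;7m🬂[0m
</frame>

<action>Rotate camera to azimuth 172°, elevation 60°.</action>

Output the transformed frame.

<frame>
[38;2;42;30;19m[48;2;38;27;17m🬂[38;2;42;30;19m[48;2;38;27;17m🬂[38;2;42;30;19m[48;2;38;27;17m🬂[38;2;42;30;19m[48;2;38;27;17m🬂[38;2;42;30;19m[48;2;38;27;17m🬂[38;2;42;30;19m[48;2;38;27;17m🬂[38;2;42;30;19m[48;2;38;27;17m🬂[38;2;42;30;19m[48;2;38;27;17m🬂[38;2;42;30;19m[48;2;38;27;17m🬂[38;2;42;30;19m[48;2;38;27;17m🬂[0m
[38;2;34;24;15m[48;2;30;23;14m🬎[38;2;34;24;15m[48;2;30;23;14m🬎[38;2;34;24;15m[48;2;30;23;14m🬎[38;2;34;24;15m[48;2;30;23;14m🬎[38;2;33;24;15m[48;2;54;54;68m🬝[38;2;34;24;15m[48;2;72;72;91m🬎[38;2;34;24;15m[48;2;30;23;14m🬎[38;2;34;24;15m[48;2;30;23;14m🬎[38;2;34;24;15m[48;2;30;23;14m🬎[38;2;34;24;15m[48;2;30;23;14m🬎[0m
[38;2;27;20;13m[48;2;24;19;12m🬎[38;2;27;20;13m[48;2;24;19;12m🬎[38;2;27;20;13m[48;2;24;19;12m🬎[38;2;26;20;12m[48;2;11;11;14m🬕[38;2;60;60;75m[48;2;41;41;51m▐[38;2;174;174;195m[48;2;79;79;98m🬇[38;2;28;21;13m[48;2;76;76;96m🬁[38;2;27;20;13m[48;2;24;19;12m🬎[38;2;27;20;13m[48;2;24;19;12m🬎[38;2;27;20;13m[48;2;24;19;12m🬎[0m
[38;2;22;17;11m[48;2;18;15;9m🬂[38;2;22;17;11m[48;2;18;15;9m🬂[38;2;22;17;11m[48;2;18;15;9m🬂[38;2;22;17;11m[48;2;18;15;9m🬂[38;2;45;45;57m[48;2;20;18;17m🬁[38;2;52;52;65m[48;2;17;15;9m🬎[38;2;66;66;83m[48;2;18;15;9m🬀[38;2;22;17;11m[48;2;18;15;9m🬂[38;2;22;17;11m[48;2;18;15;9m🬂[38;2;22;17;11m[48;2;18;15;9m🬂[0m
[38;2;15;13;8m[48;2;12;11;7m🬂[38;2;15;13;8m[48;2;12;11;7m🬂[38;2;15;13;8m[48;2;12;11;7m🬂[38;2;15;13;8m[48;2;12;11;7m🬂[38;2;15;13;8m[48;2;12;11;7m🬂[38;2;15;13;8m[48;2;12;11;7m🬂[38;2;15;13;8m[48;2;12;11;7m🬂[38;2;15;13;8m[48;2;12;11;7m🬂[38;2;15;13;8m[48;2;12;11;7m🬂[38;2;15;13;8m[48;2;12;11;7m🬂[0m
</frame>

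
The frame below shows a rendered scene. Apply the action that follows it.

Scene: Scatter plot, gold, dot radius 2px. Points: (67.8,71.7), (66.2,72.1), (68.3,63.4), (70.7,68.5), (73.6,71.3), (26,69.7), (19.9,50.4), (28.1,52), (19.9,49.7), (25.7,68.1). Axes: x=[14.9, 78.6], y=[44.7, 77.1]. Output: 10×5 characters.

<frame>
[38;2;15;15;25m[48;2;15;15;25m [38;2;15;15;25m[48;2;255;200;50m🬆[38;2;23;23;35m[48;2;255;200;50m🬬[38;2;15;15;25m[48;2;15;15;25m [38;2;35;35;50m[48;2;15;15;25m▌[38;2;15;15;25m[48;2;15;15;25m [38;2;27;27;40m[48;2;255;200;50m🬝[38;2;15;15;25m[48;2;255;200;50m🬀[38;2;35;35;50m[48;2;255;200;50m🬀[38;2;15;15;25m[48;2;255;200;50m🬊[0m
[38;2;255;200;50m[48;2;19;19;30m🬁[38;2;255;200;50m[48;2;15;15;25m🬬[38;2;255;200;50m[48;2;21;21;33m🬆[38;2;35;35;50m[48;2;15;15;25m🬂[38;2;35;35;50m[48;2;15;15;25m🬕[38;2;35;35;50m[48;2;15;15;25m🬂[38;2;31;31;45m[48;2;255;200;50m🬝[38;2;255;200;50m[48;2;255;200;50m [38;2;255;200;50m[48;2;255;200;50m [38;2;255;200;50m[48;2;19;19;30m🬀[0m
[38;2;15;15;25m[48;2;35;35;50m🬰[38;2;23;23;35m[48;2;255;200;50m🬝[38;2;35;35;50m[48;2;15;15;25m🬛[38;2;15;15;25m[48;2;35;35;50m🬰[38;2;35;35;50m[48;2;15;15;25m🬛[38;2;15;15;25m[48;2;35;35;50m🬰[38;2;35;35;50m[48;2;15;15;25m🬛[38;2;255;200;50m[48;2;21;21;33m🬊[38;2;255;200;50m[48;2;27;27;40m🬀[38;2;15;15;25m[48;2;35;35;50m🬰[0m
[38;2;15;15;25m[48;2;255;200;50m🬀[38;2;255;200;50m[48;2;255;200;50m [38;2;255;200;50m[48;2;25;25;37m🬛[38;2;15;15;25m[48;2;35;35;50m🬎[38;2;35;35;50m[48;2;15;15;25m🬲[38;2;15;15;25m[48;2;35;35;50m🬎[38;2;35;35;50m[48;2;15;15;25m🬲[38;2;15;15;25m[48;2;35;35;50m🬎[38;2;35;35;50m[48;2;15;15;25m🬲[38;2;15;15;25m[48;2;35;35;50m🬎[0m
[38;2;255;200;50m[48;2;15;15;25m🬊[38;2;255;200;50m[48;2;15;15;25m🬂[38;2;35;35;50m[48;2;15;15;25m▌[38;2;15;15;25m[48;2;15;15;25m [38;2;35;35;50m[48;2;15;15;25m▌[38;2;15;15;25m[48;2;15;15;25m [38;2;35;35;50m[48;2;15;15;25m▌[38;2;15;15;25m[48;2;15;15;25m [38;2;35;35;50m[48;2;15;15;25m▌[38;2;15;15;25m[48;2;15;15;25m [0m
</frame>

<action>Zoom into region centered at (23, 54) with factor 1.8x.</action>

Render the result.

<frame>
[38;2;15;15;25m[48;2;15;15;25m [38;2;15;15;25m[48;2;15;15;25m [38;2;35;35;50m[48;2;15;15;25m▌[38;2;15;15;25m[48;2;15;15;25m [38;2;35;35;50m[48;2;15;15;25m▌[38;2;15;15;25m[48;2;15;15;25m [38;2;35;35;50m[48;2;15;15;25m▌[38;2;15;15;25m[48;2;15;15;25m [38;2;35;35;50m[48;2;15;15;25m▌[38;2;15;15;25m[48;2;15;15;25m [0m
[38;2;35;35;50m[48;2;15;15;25m🬂[38;2;35;35;50m[48;2;15;15;25m🬂[38;2;35;35;50m[48;2;15;15;25m🬕[38;2;35;35;50m[48;2;15;15;25m🬂[38;2;35;35;50m[48;2;15;15;25m🬕[38;2;35;35;50m[48;2;15;15;25m🬂[38;2;35;35;50m[48;2;15;15;25m🬕[38;2;35;35;50m[48;2;15;15;25m🬂[38;2;35;35;50m[48;2;15;15;25m🬕[38;2;35;35;50m[48;2;15;15;25m🬂[0m
[38;2;15;15;25m[48;2;35;35;50m🬰[38;2;15;15;25m[48;2;35;35;50m🬰[38;2;35;35;50m[48;2;15;15;25m🬛[38;2;21;21;33m[48;2;255;200;50m🬆[38;2;27;27;40m[48;2;255;200;50m🬬[38;2;21;21;33m[48;2;255;200;50m🬆[38;2;255;200;50m[48;2;15;15;25m🬺[38;2;23;23;35m[48;2;255;200;50m🬬[38;2;35;35;50m[48;2;15;15;25m🬛[38;2;15;15;25m[48;2;35;35;50m🬰[0m
[38;2;15;15;25m[48;2;35;35;50m🬎[38;2;15;15;25m[48;2;35;35;50m🬎[38;2;35;35;50m[48;2;255;200;50m🬲[38;2;255;200;50m[48;2;255;200;50m [38;2;255;200;50m[48;2;35;35;50m🬝[38;2;23;23;35m[48;2;255;200;50m🬺[38;2;255;200;50m[48;2;28;28;41m🬆[38;2;15;15;25m[48;2;35;35;50m🬎[38;2;35;35;50m[48;2;15;15;25m🬲[38;2;15;15;25m[48;2;35;35;50m🬎[0m
[38;2;15;15;25m[48;2;15;15;25m [38;2;15;15;25m[48;2;15;15;25m [38;2;35;35;50m[48;2;15;15;25m▌[38;2;15;15;25m[48;2;255;200;50m🬺[38;2;35;35;50m[48;2;15;15;25m▌[38;2;15;15;25m[48;2;15;15;25m [38;2;35;35;50m[48;2;15;15;25m▌[38;2;15;15;25m[48;2;15;15;25m [38;2;35;35;50m[48;2;15;15;25m▌[38;2;15;15;25m[48;2;15;15;25m [0m
</frame>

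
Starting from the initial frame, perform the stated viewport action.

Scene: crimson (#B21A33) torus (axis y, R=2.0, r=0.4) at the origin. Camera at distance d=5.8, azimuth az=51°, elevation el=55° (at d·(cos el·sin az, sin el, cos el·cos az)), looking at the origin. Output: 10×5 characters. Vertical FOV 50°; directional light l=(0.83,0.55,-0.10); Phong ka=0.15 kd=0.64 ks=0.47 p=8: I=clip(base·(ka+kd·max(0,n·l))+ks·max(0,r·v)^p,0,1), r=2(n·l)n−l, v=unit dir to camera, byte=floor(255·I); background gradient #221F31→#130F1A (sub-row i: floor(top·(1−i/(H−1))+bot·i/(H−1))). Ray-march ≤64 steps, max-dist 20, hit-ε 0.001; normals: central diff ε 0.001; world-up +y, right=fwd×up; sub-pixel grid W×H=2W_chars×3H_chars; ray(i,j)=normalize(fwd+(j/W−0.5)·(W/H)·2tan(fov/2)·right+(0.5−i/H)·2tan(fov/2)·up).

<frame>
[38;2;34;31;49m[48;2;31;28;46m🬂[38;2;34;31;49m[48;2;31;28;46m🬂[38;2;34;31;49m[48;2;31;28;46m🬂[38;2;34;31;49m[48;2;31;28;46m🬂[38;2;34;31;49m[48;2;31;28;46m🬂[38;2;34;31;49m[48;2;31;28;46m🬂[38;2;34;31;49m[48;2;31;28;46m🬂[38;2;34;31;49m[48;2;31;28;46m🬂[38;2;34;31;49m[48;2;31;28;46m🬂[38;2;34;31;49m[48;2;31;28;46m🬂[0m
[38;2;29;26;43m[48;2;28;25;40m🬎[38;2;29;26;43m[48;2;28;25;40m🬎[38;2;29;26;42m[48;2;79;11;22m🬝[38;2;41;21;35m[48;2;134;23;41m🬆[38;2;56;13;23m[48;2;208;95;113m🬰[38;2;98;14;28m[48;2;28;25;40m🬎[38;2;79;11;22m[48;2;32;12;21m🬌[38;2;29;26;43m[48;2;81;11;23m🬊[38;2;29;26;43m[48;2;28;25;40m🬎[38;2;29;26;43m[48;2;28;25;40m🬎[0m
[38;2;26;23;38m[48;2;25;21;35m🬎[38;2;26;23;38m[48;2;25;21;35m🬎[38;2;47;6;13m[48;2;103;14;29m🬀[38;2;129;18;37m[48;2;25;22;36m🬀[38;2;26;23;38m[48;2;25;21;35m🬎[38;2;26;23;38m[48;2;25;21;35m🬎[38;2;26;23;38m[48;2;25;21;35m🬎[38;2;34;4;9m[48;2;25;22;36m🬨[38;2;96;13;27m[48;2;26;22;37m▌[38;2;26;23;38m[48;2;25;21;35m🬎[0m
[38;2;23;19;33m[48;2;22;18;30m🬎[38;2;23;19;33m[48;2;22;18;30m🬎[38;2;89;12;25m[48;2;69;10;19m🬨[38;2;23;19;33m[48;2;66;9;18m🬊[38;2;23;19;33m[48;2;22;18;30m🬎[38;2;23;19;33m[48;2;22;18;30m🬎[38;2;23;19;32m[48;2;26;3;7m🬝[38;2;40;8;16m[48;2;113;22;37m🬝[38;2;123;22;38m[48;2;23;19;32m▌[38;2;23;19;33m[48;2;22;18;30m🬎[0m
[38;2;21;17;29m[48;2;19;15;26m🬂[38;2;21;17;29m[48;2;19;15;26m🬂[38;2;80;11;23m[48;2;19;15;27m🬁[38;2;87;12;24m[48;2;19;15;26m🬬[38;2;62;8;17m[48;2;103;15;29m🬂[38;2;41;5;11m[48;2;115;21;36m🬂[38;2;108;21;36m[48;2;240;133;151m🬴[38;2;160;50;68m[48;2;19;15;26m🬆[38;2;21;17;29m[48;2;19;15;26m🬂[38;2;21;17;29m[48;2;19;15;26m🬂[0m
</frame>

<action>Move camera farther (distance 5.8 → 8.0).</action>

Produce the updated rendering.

<frame>
[38;2;34;31;49m[48;2;31;28;46m🬂[38;2;34;31;49m[48;2;31;28;46m🬂[38;2;34;31;49m[48;2;31;28;46m🬂[38;2;34;31;49m[48;2;31;28;46m🬂[38;2;34;31;49m[48;2;31;28;46m🬂[38;2;34;31;49m[48;2;31;28;46m🬂[38;2;34;31;49m[48;2;31;28;46m🬂[38;2;34;31;49m[48;2;31;28;46m🬂[38;2;34;31;49m[48;2;31;28;46m🬂[38;2;34;31;49m[48;2;31;28;46m🬂[0m
[38;2;29;26;43m[48;2;28;25;40m🬎[38;2;29;26;43m[48;2;28;25;40m🬎[38;2;29;26;43m[48;2;28;25;40m🬎[38;2;29;26;42m[48;2;75;11;21m🬝[38;2;31;21;35m[48;2;172;60;78m🬎[38;2;38;20;34m[48;2;89;12;25m🬊[38;2;29;26;43m[48;2;86;12;24m🬎[38;2;29;26;43m[48;2;28;25;40m🬎[38;2;29;26;43m[48;2;28;25;40m🬎[38;2;29;26;43m[48;2;28;25;40m🬎[0m
[38;2;26;23;38m[48;2;25;21;35m🬎[38;2;26;23;38m[48;2;25;21;35m🬎[38;2;26;23;38m[48;2;25;21;35m🬎[38;2;113;18;34m[48;2;38;17;30m🬔[38;2;26;23;38m[48;2;25;21;35m🬎[38;2;26;23;38m[48;2;25;21;35m🬎[38;2;25;22;36m[48;2;44;6;12m🬺[38;2;80;11;22m[48;2;26;22;37m▌[38;2;26;23;38m[48;2;25;21;35m🬎[38;2;26;23;38m[48;2;25;21;35m🬎[0m
[38;2;23;19;33m[48;2;22;18;30m🬎[38;2;23;19;33m[48;2;22;18;30m🬎[38;2;23;19;33m[48;2;22;18;30m🬎[38;2;79;11;22m[48;2;22;18;30m🬬[38;2;32;16;29m[48;2;96;13;27m🬎[38;2;23;19;33m[48;2;95;14;27m🬎[38;2;42;9;18m[48;2;169;59;77m🬎[38;2;127;24;41m[48;2;22;18;31m🬄[38;2;23;19;33m[48;2;22;18;30m🬎[38;2;23;19;33m[48;2;22;18;30m🬎[0m
[38;2;21;17;29m[48;2;19;15;26m🬂[38;2;21;17;29m[48;2;19;15;26m🬂[38;2;21;17;29m[48;2;19;15;26m🬂[38;2;21;17;29m[48;2;19;15;26m🬂[38;2;99;14;28m[48;2;19;15;27m🬁[38;2;118;16;33m[48;2;19;15;26m🬂[38;2;21;17;29m[48;2;19;15;26m🬂[38;2;21;17;29m[48;2;19;15;26m🬂[38;2;21;17;29m[48;2;19;15;26m🬂[38;2;21;17;29m[48;2;19;15;26m🬂[0m
</frame>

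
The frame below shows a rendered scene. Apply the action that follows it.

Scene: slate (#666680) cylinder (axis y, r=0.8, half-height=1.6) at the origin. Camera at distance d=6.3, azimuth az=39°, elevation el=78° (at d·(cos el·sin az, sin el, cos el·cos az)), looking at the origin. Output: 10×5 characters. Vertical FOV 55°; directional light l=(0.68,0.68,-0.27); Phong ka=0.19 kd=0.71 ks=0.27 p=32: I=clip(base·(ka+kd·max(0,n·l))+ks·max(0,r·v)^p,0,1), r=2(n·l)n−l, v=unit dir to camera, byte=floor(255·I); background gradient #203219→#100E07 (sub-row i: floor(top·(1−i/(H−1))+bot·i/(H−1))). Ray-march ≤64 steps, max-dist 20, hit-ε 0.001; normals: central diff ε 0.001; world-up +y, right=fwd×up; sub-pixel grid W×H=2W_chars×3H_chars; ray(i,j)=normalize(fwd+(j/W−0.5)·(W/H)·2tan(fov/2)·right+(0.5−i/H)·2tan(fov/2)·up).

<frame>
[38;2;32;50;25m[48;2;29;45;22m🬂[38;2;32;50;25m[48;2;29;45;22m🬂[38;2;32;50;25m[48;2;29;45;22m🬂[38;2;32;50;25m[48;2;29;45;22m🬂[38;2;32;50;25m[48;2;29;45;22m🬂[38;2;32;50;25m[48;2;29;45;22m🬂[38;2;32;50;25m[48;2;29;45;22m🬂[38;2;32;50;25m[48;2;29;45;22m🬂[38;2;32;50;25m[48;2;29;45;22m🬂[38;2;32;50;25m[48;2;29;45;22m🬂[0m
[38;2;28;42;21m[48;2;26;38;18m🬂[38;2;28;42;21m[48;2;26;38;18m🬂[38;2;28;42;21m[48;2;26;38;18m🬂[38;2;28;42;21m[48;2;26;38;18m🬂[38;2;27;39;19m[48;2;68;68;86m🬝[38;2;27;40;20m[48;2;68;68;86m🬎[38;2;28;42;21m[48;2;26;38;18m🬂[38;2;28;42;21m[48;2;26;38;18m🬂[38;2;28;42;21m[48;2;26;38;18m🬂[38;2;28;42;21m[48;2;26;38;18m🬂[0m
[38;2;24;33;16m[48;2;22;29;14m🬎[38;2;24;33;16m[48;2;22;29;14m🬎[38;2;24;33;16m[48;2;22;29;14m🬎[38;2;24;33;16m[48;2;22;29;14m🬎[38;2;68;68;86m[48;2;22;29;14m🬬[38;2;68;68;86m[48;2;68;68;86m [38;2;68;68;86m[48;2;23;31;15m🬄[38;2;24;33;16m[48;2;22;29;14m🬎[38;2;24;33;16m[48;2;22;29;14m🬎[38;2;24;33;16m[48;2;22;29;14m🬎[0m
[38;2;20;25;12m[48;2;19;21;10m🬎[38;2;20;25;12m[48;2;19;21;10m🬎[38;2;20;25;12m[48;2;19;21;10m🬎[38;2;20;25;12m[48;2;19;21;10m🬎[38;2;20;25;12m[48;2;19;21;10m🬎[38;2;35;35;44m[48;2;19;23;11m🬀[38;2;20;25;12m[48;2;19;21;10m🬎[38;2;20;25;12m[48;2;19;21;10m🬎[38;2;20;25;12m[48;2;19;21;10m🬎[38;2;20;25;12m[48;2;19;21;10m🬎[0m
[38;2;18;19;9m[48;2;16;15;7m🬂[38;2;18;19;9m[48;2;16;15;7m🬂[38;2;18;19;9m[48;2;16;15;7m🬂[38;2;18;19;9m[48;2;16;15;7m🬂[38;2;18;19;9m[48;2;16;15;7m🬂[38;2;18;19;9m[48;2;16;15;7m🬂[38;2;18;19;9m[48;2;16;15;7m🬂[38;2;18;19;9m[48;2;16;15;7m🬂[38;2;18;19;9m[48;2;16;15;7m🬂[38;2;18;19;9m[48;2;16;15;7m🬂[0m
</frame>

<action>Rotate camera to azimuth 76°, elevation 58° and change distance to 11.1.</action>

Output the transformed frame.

<frame>
[38;2;32;50;25m[48;2;29;45;22m🬂[38;2;32;50;25m[48;2;29;45;22m🬂[38;2;32;50;25m[48;2;29;45;22m🬂[38;2;32;50;25m[48;2;29;45;22m🬂[38;2;32;50;25m[48;2;29;45;22m🬂[38;2;32;50;25m[48;2;29;45;22m🬂[38;2;32;50;25m[48;2;29;45;22m🬂[38;2;32;50;25m[48;2;29;45;22m🬂[38;2;32;50;25m[48;2;29;45;22m🬂[38;2;32;50;25m[48;2;29;45;22m🬂[0m
[38;2;28;42;21m[48;2;26;38;18m🬂[38;2;28;42;21m[48;2;26;38;18m🬂[38;2;28;42;21m[48;2;26;38;18m🬂[38;2;28;42;21m[48;2;26;38;18m🬂[38;2;28;42;21m[48;2;26;38;18m🬂[38;2;28;42;21m[48;2;26;38;18m🬂[38;2;28;42;21m[48;2;26;38;18m🬂[38;2;28;42;21m[48;2;26;38;18m🬂[38;2;28;42;21m[48;2;26;38;18m🬂[38;2;28;42;21m[48;2;26;38;18m🬂[0m
[38;2;24;33;16m[48;2;22;29;14m🬎[38;2;24;33;16m[48;2;22;29;14m🬎[38;2;24;33;16m[48;2;22;29;14m🬎[38;2;24;33;16m[48;2;22;29;14m🬎[38;2;68;68;86m[48;2;22;28;17m🬁[38;2;66;66;84m[48;2;22;29;14m🬝[38;2;24;33;16m[48;2;22;29;14m🬎[38;2;24;33;16m[48;2;22;29;14m🬎[38;2;24;33;16m[48;2;22;29;14m🬎[38;2;24;33;16m[48;2;22;29;14m🬎[0m
[38;2;20;25;12m[48;2;19;21;10m🬎[38;2;20;25;12m[48;2;19;21;10m🬎[38;2;20;25;12m[48;2;19;21;10m🬎[38;2;20;25;12m[48;2;19;21;10m🬎[38;2;20;25;12m[48;2;19;21;10m🬎[38;2;62;62;78m[48;2;19;23;11m🬀[38;2;20;25;12m[48;2;19;21;10m🬎[38;2;20;25;12m[48;2;19;21;10m🬎[38;2;20;25;12m[48;2;19;21;10m🬎[38;2;20;25;12m[48;2;19;21;10m🬎[0m
[38;2;18;19;9m[48;2;16;15;7m🬂[38;2;18;19;9m[48;2;16;15;7m🬂[38;2;18;19;9m[48;2;16;15;7m🬂[38;2;18;19;9m[48;2;16;15;7m🬂[38;2;18;19;9m[48;2;16;15;7m🬂[38;2;18;19;9m[48;2;16;15;7m🬂[38;2;18;19;9m[48;2;16;15;7m🬂[38;2;18;19;9m[48;2;16;15;7m🬂[38;2;18;19;9m[48;2;16;15;7m🬂[38;2;18;19;9m[48;2;16;15;7m🬂[0m
</frame>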